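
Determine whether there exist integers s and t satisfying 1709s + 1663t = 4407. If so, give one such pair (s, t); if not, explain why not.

Since gcd(1709, 1663) = 1, every integer is an integer combination of 1709 and 1663.
Euclidean algorithm: 1709 = 1·1663 + 46, 1663 = 36·46 + 7, 46 = 6·7 + 4, 7 = 1·4 + 3, 4 = 1·3 + 1, 3 = 3·1 + 0.
Working back up the chain: 1 = 4 − 1·3 = 4 − (7 − 1·4) = −7 + 2·4 = −7 + 2·(46 − 6·7) = 2·46 − 13·7 = 2·46 − 13·(1663 − 36·46) = −13·1663 + 470·46 = −13·1663 + 470·(1709 − 1·1663) = 470·1709 − 483·1663. So 1709·470 + 1663·(-483) = 1.
Multiplying through by 4407: s = 470·4407 = 2071290, t = (-483)·4407 = -2128581 is a solution.
Subtracting 1245·1663 from s and adding 1245·1709 to t gives the tidier solution (855, -876).
Check: 1709·855 + 1663·(-876) = 1461195 − 1456788 = 4407. ✓

s = 855, t = -876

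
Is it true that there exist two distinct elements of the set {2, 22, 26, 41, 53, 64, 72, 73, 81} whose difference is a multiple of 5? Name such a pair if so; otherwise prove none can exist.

2 mod 5 = 2 and 22 mod 5 = 2, so 22 − 2 = 20 = 4·5.

The pair (2, 22) works.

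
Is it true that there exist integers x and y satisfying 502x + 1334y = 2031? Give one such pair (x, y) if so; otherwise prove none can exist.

Both 502 and 1334 are divisible by gcd(502, 1334) = 2, hence so is any combination 502x + 1334y.
However 2031 leaves remainder 1 on division by 2.
So the equation is unsolvable over ℤ.

There are no such integers.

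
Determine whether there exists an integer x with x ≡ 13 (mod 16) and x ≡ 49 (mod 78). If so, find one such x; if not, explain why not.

gcd(16, 78) = 2. A simultaneous solution exists iff 13 ≡ 49 (mod 2); here 13 mod 2 = 1 = 49 mod 2, so it does.
Put x = 13 + 16t, so we need 16t ≡ 36 (mod 78), equivalently (divide by 2) 8t ≡ 18 (mod 39).
Invert 8 mod 39 by the Euclidean algorithm: 39 = 4·8 + 7, 8 = 1·7 + 1, 7 = 7·1 + 0; back-substituting, 1 = 8 − 1·7 = 8 − (39 − 4·8) = −39 + 5·8. Hence 8·5 ≡ 1, so 8⁻¹ ≡ 5 (mod 39).
Therefore t ≡ 5·18 = 90 ≡ 12 (mod 39).
Then x = 13 + 16·12 = 205.
Indeed 205 ≡ 13 (mod 16) and 205 ≡ 49 (mod 78).

x = 205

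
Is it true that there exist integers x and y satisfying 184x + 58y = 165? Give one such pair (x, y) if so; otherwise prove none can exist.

Both 184 and 58 are divisible by gcd(184, 58) = 2, hence so is any combination 184x + 58y.
But 165 is not a multiple of 2 (it leaves remainder 1).
Hence no integers x, y satisfy the equation.

No such integers exist.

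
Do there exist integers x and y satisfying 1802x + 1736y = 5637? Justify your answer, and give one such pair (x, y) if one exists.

gcd(1802, 1736) = 2, so every integer of the form 1802x + 1736y is a multiple of 2.
But 5637 is not a multiple of 2 (it leaves remainder 1).
So the equation is unsolvable over ℤ.

There are no such integers.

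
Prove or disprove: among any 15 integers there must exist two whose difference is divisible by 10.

Each integer lies in one of the 10 residue classes modulo 10.
With 15 integers and only 10 classes, the pigeonhole principle forces two of them, say a and b, into the same class.
Their difference a − b is then a multiple of 10.

True.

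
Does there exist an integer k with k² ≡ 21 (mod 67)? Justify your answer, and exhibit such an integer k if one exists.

Take k = 50. Then 50² = 2500 = 37·67 + 21, so 50² ≡ 21 (mod 67).

k = 50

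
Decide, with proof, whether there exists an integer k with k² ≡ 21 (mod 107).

107 is prime, so by Euler's criterion 21 is a square mod 107 iff 21^((107−1)/2) = 21^53 ≡ 1 (mod 107).
Repeated squaring mod 107: 21^2 = 441 ≡ 13; 21^4 ≡ 13² = 169 ≡ 62; 21^8 ≡ 62² = 3844 ≡ 99; 21^16 ≡ 99² = 9801 ≡ 64; 21^32 ≡ 64² = 4096 ≡ 30.
Since 53 = 32 + 16 + 4 + 1, 21^53 ≡ 30 · 64 · 62 · 21; multiplying out mod 107: 30·64 = 1920 ≡ 101, then 101·62 = 6262 ≡ 56, then 56·21 = 1176 ≡ 106. Thus 21^53 ≡ 106 ≡ −1 (mod 107).
The value −1 means 21 is a non-residue modulo 107, so k² ≡ 21 (mod 107) is impossible.

No such integer exists.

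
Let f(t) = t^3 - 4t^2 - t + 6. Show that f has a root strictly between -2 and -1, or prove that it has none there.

f(-2) = -16 and f(-1) = 2, which have opposite signs.
f is continuous everywhere (it is a polynomial), in particular on [-2, -1].
By the Intermediate Value Theorem f must vanish at some point of (-2, -1).

Yes, f has a root in the interval.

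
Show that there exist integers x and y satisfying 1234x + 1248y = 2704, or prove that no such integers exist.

Since gcd(1234, 1248) = 2 and 2704 = 2·1352, Bézout's identity guarantees a solution.
Dividing through by 2 reduces the equation to 617x + 624y = 1352.
Euclidean algorithm: 624 = 1·617 + 7, 617 = 88·7 + 1, 7 = 7·1 + 0.
Unwinding: 1 = 617 − 88·7 = 617 − 88·(624 − 1·617) = −88·624 + 89·617, i.e. 617·89 + 624·(-88) = 1.
Times 1352: 617·120328 + 624·(-118976) = 1352, so (120328, -118976) solves it.
Shifting by a multiple of (624, −617) keeps it a solution: x = 120328 − 192·624 = 520, y = -118976 + 192·617 = -512.
Check: 1234·520 + 1248·(-512) = 641680 − 638976 = 2704. ✓

x = 520, y = -512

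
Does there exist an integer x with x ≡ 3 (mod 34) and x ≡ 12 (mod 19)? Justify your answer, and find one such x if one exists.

Since 34 and 19 share no common factor, CRT says the pair of congruences has a solution (unique mod 646).
Any solution of the first congruence is x = 3 + 34t; substituting into the second, 34t ≡ 12 − 3 ≡ 9 (mod 19).
34 ≡ 15 (mod 19), so this reads 15t ≡ 9 (mod 19). Note 15·14 = 210 ≡ 1 (mod 19) (as 210 − 1 = 11·19), so 15⁻¹ ≡ 14.
Therefore t ≡ 14·9 = 126 ≡ 12 (mod 19).
Taking t = 12 gives x = 3 + 34·12 = 411.
Verify: 411 = 12·34 + 3 and 411 = 21·19 + 12. ✓

x = 411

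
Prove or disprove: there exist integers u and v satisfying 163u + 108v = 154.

u = 46, v = -68

Since gcd(163, 108) = 1, every integer is an integer combination of 163 and 108.
Run the Euclidean algorithm on 163 and 108: 163 = 1·108 + 55, 108 = 1·55 + 53, 55 = 1·53 + 2, 53 = 26·2 + 1, 2 = 2·1 + 0.
Unwinding: 1 = 53 − 26·2 = 53 − 26·(55 − 1·53) = −26·55 + 27·53 = −26·55 + 27·(108 − 1·55) = 27·108 − 53·55 = 27·108 − 53·(163 − 1·108) = −53·163 + 80·108, i.e. 163·(-53) + 108·80 = 1.
Scaling by 154 gives the particular solution (u, v) = (-8162, 12320).
The general solution is u = -8162 + 108k, v = 12320 − 163k; taking k = 76 gives the smaller pair u = 46, v = -68.
Check: 163·46 + 108·(-68) = 7498 − 7344 = 154. ✓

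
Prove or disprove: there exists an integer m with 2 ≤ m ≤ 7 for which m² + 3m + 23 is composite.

m = 7

At m = 7: 7² + 3·7 + 23 = 93 = 3·31, which is composite.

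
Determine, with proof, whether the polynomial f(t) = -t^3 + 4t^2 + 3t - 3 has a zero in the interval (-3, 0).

f(-3) = 51 and f(0) = -3, which have opposite signs.
f is continuous everywhere (it is a polynomial), in particular on [-3, 0].
By the Intermediate Value Theorem f must vanish at some point of (-3, 0).

Such a root exists.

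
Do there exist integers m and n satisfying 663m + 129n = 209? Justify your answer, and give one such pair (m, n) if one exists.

No, no such integers exist.

Any value of 663m + 129n is a multiple of gcd(663, 129) = 3.
But 209 is not a multiple of 3 (it leaves remainder 2).
Hence no integers m, n satisfy the equation.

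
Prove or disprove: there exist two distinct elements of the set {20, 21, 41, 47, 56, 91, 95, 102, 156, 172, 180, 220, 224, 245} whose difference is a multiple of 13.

21 and 47 are such a pair.

Reduce each element mod 13: 20↦7, 21↦8, 41↦2, 47↦8, 56↦4, 91↦0, 95↦4, 102↦11, 156↦0, 172↦3, 180↦11, 220↦12, 224↦3, 245↦11. The residue 8 repeats (at 21 and 47), and 47 − 21 = 26 = 2·13.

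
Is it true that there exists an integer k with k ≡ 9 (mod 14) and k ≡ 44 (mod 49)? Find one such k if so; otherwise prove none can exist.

k = 93

Here gcd(14, 49) = 7, and both 9 and 44 leave remainder 2 mod 7, so the system is consistent.
The integers ≡ 9 (mod 14) are 9, 23, 37, 51, 65, 79, 93, …; their remainders mod 49 are 9, 23, 37, 2, 16, 30, 44, so k = 93 is the first that is ≡ 44 (mod 49).
Check: 93 mod 14 = 9, 93 mod 49 = 44. ✓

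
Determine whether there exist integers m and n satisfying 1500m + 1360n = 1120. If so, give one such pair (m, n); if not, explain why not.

m = 8, n = -8

gcd(1500, 1360) = 20, and 20 divides 1120, so integer solutions exist.
Dividing through by 20 reduces the equation to 75m + 68n = 56.
Euclidean algorithm: 75 = 1·68 + 7, 68 = 9·7 + 5, 7 = 1·5 + 2, 5 = 2·2 + 1, 2 = 2·1 + 0.
Back-substituting, 1 = 5 − 2·2 = 5 − 2·(7 − 1·5) = −2·7 + 3·5 = −2·7 + 3·(68 − 9·7) = 3·68 − 29·7 = 3·68 − 29·(75 − 1·68) = −29·75 + 32·68; that is, 75·(-29) + 68·32 = 1.
Multiplying through by 56: m = (-29)·56 = -1624, n = 32·56 = 1792 is a solution.
The general solution is m = -1624 + 68k, n = 1792 − 75k; taking k = 24 gives the smaller pair m = 8, n = -8.
Check: 1500·8 + 1360·(-8) = 12000 − 10880 = 1120. ✓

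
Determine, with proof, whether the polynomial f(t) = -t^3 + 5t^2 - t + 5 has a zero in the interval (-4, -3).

No.

The endpoint values f(-4) = 153 and f(-3) = 80 are both positive. Claim: f(t) > 0 for every t in (-4, -3).
Substitute t = -3 − u, where 0 < u < 1 on the interval. Expanding, f(-3 − u) = u^3 + 14u^2 + 58u + 80.
The nonzero coefficients here are all positive, so for u > 0 every term is positive (or zero), and the constant term 80 is strictly positive.
Therefore f(t) > 0 throughout (-4, -3), and f has no zero there.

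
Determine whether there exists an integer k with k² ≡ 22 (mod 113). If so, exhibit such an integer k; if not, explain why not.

k = 94 works: 94² = 8836, and 8836 − 22 = 8814 = 78·113.

k = 94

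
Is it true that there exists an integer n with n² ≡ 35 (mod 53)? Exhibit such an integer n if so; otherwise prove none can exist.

No such integer exists.

Apply Euler's criterion with the prime 53: 35 is a quadratic residue iff 35^26 ≡ 1 (mod 53), and a non-residue iff it is ≡ −1.
Repeated squaring mod 53: 35^2 = 1225 ≡ 6; 35^4 ≡ 6² = 36 ≡ 36; 35^8 ≡ 36² = 1296 ≡ 24; 35^16 ≡ 24² = 576 ≡ 46.
Since 26 = 16 + 8 + 2, 35^26 ≡ 46 · 24 · 6; multiplying out mod 53: 46·24 = 1104 ≡ 44, then 44·6 = 264 ≡ 52. Thus 35^26 ≡ 52 ≡ −1 (mod 53).
By Euler's criterion 35 is a quadratic non-residue mod 53: no n satisfies n² ≡ 35 (mod 53).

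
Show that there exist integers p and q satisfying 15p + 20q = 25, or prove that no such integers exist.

p = 3, q = -1

Since gcd(15, 20) = 5 and 25 = 5·5, Bézout's identity guarantees a solution.
Dividing through by 5 reduces the equation to 3p + 4q = 5.
Dividing repeatedly: 4 = 1·3 + 1, 3 = 3·1 + 0.
Back-substituting, 1 = 4 − 1·3; that is, 3·(-1) + 4·1 = 1.
Times 5: 3·(-5) + 4·5 = 5, so (-5, 5) solves it.
Shifting by a multiple of (4, −3) keeps it a solution: p = -5 + 2·4 = 3, q = 5 − 2·3 = -1.
Check: 15·3 + 20·(-1) = 45 − 20 = 25. ✓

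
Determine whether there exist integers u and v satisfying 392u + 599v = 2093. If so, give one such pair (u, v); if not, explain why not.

u = 123, v = -77

Since gcd(392, 599) = 1, every integer is an integer combination of 392 and 599.
Run the Euclidean algorithm on 599 and 392: 599 = 1·392 + 207, 392 = 1·207 + 185, 207 = 1·185 + 22, 185 = 8·22 + 9, 22 = 2·9 + 4, 9 = 2·4 + 1, 4 = 4·1 + 0.
Back-substituting, 1 = 9 − 2·4 = 9 − 2·(22 − 2·9) = −2·22 + 5·9 = −2·22 + 5·(185 − 8·22) = 5·185 − 42·22 = 5·185 − 42·(207 − 1·185) = −42·207 + 47·185 = −42·207 + 47·(392 − 1·207) = 47·392 − 89·207 = 47·392 − 89·(599 − 1·392) = −89·599 + 136·392; that is, 392·136 + 599·(-89) = 1.
Multiplying through by 2093: u = 136·2093 = 284648, v = (-89)·2093 = -186277 is a solution.
Subtracting 475·599 from u and adding 475·392 to v gives the tidier solution (123, -77).
Check: 392·123 + 599·(-77) = 48216 − 46123 = 2093. ✓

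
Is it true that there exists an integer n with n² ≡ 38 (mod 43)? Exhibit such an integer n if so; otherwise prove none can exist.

n = 34 works: 34² = 1156, and 1156 − 38 = 1118 = 26·43.

n = 34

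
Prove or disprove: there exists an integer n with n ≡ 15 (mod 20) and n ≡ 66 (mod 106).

No, no such integer exists.

Reduce both congruences modulo 2, which divides 20 and 106: they say n ≡ 15 (mod 2) and n ≡ 66 (mod 2).
But 15 mod 2 = 1 while 66 mod 2 = 0, a contradiction.
Therefore no such n exists.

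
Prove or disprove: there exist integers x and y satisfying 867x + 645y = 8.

There are no such integers.

Both 867 and 645 are divisible by gcd(867, 645) = 3, hence so is any combination 867x + 645y.
However 8 leaves remainder 2 on division by 3.
Hence no integers x, y satisfy the equation.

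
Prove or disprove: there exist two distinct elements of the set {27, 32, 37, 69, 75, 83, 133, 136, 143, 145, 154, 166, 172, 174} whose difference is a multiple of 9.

37 and 136 are such a pair.

Both 37 and 136 leave remainder 1 on division by 9; their difference 99 = 11·9 is a multiple of 9.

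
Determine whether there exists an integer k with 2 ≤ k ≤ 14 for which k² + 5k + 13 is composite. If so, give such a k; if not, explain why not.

k = 5

At k = 5: 5² + 5·5 + 13 = 63 = 3·21, which is composite.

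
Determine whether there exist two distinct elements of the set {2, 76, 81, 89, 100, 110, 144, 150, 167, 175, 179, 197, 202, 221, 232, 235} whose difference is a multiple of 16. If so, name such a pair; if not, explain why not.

No, no such pair exists.

Two integers differ by a multiple of 16 exactly when they have the same residue mod 16. The residues are 2↦2, 76↦12, 81↦1, 89↦9, 100↦4, 110↦14, 144↦0, 150↦6, 167↦7, 175↦15, 179↦3, 197↦5, 202↦10, 221↦13, 232↦8, 235↦11.
No residue repeats among the 16 elements, so no pair has difference ≡ 0 (mod 16).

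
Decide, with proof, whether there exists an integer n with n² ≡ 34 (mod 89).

n = 52

Take n = 52. Then 52² = 2704 = 30·89 + 34, so 52² ≡ 34 (mod 89).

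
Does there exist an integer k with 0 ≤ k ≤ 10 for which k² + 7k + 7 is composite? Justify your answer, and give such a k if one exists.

k = 7

At k = 7: 7² + 7·7 + 7 = 105 = 3·35, which is composite.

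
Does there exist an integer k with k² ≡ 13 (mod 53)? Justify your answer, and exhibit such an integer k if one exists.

k = 38

Take k = 38. Then 38² = 1444 = 27·53 + 13, so 38² ≡ 13 (mod 53).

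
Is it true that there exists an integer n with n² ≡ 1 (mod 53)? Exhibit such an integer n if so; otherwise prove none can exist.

n = 52

Take n = 52. Then 52² = 2704 = 51·53 + 1, so 52² ≡ 1 (mod 53).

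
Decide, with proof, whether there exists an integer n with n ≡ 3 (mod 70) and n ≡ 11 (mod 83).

Since 70 and 83 share no common factor, CRT says the pair of congruences has a solution (unique mod 5810).
Any solution of the first congruence is n = 3 + 70t; substituting into the second, 70t ≡ 11 − 3 ≡ 8 (mod 83).
Invert 70 mod 83 by the Euclidean algorithm: 83 = 1·70 + 13, 70 = 5·13 + 5, 13 = 2·5 + 3, 5 = 1·3 + 2, 3 = 1·2 + 1, 2 = 2·1 + 0; back-substituting, 1 = 3 − 1·2 = 3 − (5 − 1·3) = −5 + 2·3 = −5 + 2·(13 − 2·5) = 2·13 − 5·5 = 2·13 − 5·(70 − 5·13) = −5·70 + 27·13 = −5·70 + 27·(83 − 1·70) = 27·83 − 32·70. Hence 70·(-32) ≡ 1, so 70⁻¹ ≡ -32 ≡ 51 (mod 83).
Multiplying by 51: t ≡ 51·8 = 408 ≡ 76 (mod 83).
With t = 76: n = 3 + 70·76 = 5323.
Verify: 5323 = 76·70 + 3 and 5323 = 64·83 + 11. ✓

n = 5323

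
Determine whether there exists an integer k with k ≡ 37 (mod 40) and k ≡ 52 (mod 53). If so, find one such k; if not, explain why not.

k = 317

gcd(40, 53) = 1, so the Chinese Remainder Theorem guarantees exactly one residue class mod 2120 satisfying both.
Any solution of the first congruence is k = 37 + 40t; substituting into the second, 40t ≡ 52 − 37 ≡ 15 (mod 53).
Since 40·4 = 160 = 3·53 + 1, the inverse of 40 mod 53 is 4.
Therefore t ≡ 4·15 = 60 ≡ 7 (mod 53).
Taking t = 7 gives k = 37 + 40·7 = 317.
Check: 317 mod 40 = 37, 317 mod 53 = 52. ✓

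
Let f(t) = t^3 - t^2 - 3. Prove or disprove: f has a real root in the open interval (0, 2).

f(0) = -3 and f(2) = 1, which have opposite signs.
Since f is a polynomial it is continuous on [0, 2].
By the Intermediate Value Theorem f must vanish at some point of (0, 2).

Yes, f has a root in the interval.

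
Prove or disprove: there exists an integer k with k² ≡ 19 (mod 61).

Take k = 43. Then 43² = 1849 = 30·61 + 19, so 43² ≡ 19 (mod 61).

k = 43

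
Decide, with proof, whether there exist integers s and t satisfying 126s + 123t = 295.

Any value of 126s + 123t is a multiple of gcd(126, 123) = 3.
However 295 leaves remainder 1 on division by 3.
So the equation is unsolvable over ℤ.

No such integers exist.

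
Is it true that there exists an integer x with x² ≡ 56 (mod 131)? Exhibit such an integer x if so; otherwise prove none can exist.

There is no such integer.

131 is prime, so by Euler's criterion 56 is a square mod 131 iff 56^((131−1)/2) = 56^65 ≡ 1 (mod 131).
Squaring successively (mod 131): 56^2 = 3136 ≡ 123; 56^4 ≡ 123² = 15129 ≡ 64; 56^8 ≡ 64² = 4096 ≡ 35; 56^16 ≡ 35² = 1225 ≡ 46; 56^32 ≡ 46² = 2116 ≡ 20; 56^64 ≡ 20² = 400 ≡ 7.
Since 65 = 64 + 1, 56^65 ≡ 7 · 56; multiplying out mod 131: 7·56 = 392 ≡ 130. Thus 56^65 ≡ 130 ≡ −1 (mod 131).
By Euler's criterion 56 is a quadratic non-residue mod 131: no x satisfies x² ≡ 56 (mod 131).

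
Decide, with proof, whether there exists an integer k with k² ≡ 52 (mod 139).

k = 82

Take k = 82. Then 82² = 6724 = 48·139 + 52, so 82² ≡ 52 (mod 139).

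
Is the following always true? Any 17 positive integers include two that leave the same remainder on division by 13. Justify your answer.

Yes.

There are exactly 13 possible remainders on division by 13.
Since 17 > 13, two of the 17 integers must share a residue class by the pigeonhole principle; call them a and b.
That is, a and b leave the same remainder on division by 13, as claimed.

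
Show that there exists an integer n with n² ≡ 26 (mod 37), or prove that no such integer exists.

Take n = 10. Then 10² = 100 = 2·37 + 26, so 10² ≡ 26 (mod 37).

n = 10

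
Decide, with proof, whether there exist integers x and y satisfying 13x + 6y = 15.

13 and 6 are coprime, so 13x + 6y ranges over all of ℤ.
Dividing repeatedly: 13 = 2·6 + 1, 6 = 6·1 + 0.
Unwinding: 1 = 13 − 2·6, i.e. 13·1 + 6·(-2) = 1.
Multiplying through by 15: x = 1·15 = 15, y = (-2)·15 = -30 is a solution.
The general solution is x = 15 + 6k, y = -30 − 13k; taking k = -2 gives the smaller pair x = 3, y = -4.
Check: 13·3 + 6·(-4) = 39 − 24 = 15. ✓

x = 3, y = -4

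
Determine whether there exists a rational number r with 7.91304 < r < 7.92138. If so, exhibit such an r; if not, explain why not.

Scale by 12: the interval becomes (94.95648, 95.05656), which contains the integer 95.
Hence 95/12 is a rational number with 7.91304 < 95/12 < 7.92138.

r = 95/12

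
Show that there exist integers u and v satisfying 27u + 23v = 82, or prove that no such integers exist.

u = 9, v = -7

27 and 23 are coprime, so 27u + 23v ranges over all of ℤ.
Dividing repeatedly: 27 = 1·23 + 4, 23 = 5·4 + 3, 4 = 1·3 + 1, 3 = 3·1 + 0.
Unwinding: 1 = 4 − 1·3 = 4 − (23 − 5·4) = −23 + 6·4 = −23 + 6·(27 − 1·23) = 6·27 − 7·23, i.e. 27·6 + 23·(-7) = 1.
Multiplying through by 82: u = 6·82 = 492, v = (-7)·82 = -574 is a solution.
Shifting by a multiple of (23, −27) keeps it a solution: u = 492 − 21·23 = 9, v = -574 + 21·27 = -7.
Indeed 27·9 + 23·(-7) = 243 − 161 = 82.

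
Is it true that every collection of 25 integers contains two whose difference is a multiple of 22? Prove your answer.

Yes, this is always true.

There are exactly 22 possible remainders on division by 22.
Since 25 > 22, two of the 25 integers must share a residue class by the pigeonhole principle; call them a and b.
Their difference a − b is then a multiple of 22.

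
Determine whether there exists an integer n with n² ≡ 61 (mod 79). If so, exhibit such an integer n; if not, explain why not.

Apply Euler's criterion with the prime 79: 61 is a quadratic residue iff 61^39 ≡ 1 (mod 79), and a non-residue iff it is ≡ −1.
Squaring successively (mod 79): 61^2 = 3721 ≡ 8; 61^4 ≡ 8² = 64 ≡ 64; 61^8 ≡ 64² = 4096 ≡ 67; 61^16 ≡ 67² = 4489 ≡ 65; 61^32 ≡ 65² = 4225 ≡ 38.
Since 39 = 32 + 4 + 2 + 1, 61^39 ≡ 38 · 64 · 8 · 61; multiplying out mod 79: 38·64 = 2432 ≡ 62, then 62·8 = 496 ≡ 22, then 22·61 = 1342 ≡ 78. Thus 61^39 ≡ 78 ≡ −1 (mod 79).
By Euler's criterion 61 is a quadratic non-residue mod 79: no n satisfies n² ≡ 61 (mod 79).

No such integer exists.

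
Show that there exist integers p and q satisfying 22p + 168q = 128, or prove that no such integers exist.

gcd(22, 168) = 2, and 2 divides 128, so integer solutions exist.
Dividing through by 2 reduces the equation to 11p + 84q = 64.
Euclidean algorithm: 84 = 7·11 + 7, 11 = 1·7 + 4, 7 = 1·4 + 3, 4 = 1·3 + 1, 3 = 3·1 + 0.
Back-substituting, 1 = 4 − 1·3 = 4 − (7 − 1·4) = −7 + 2·4 = −7 + 2·(11 − 1·7) = 2·11 − 3·7 = 2·11 − 3·(84 − 7·11) = −3·84 + 23·11; that is, 11·23 + 84·(-3) = 1.
Multiplying through by 64: p = 23·64 = 1472, q = (-3)·64 = -192 is a solution.
Shifting by a multiple of (84, −11) keeps it a solution: p = 1472 − 17·84 = 44, q = -192 + 17·11 = -5.
Check: 22·44 + 168·(-5) = 968 − 840 = 128. ✓

p = 44, q = -5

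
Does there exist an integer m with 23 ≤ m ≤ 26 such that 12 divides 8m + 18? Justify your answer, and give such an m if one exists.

The values of 8m + 18 for m = 23, 24, 25, 26 are 202, 210, 218, 226; reduced mod 12 these are 10, 6, 2, 10.
None is 0, so 12 never divides 8m + 18 on this range.

No, no such integer m in that range exists.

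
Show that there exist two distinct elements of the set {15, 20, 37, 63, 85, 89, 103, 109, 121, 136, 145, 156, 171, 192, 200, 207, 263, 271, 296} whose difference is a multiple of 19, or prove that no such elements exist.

Residues mod 19: 15↦15, 20↦1, 37↦18, 63↦6, 85↦9, 89↦13, 103↦8, 109↦14, 121↦7, 136↦3, 145↦12, 156↦4, 171↦0, 192↦2, 200↦10, 207↦17, 263↦16, 271↦5, 296↦11.
All 19 residues are distinct, so no two elements differ by a multiple of 19.

No such pair exists.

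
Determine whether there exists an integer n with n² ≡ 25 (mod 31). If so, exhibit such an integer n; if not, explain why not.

n = 5

Take n = 5. Then 5² = 25, and since 0 ≤ 25 < 31 this is already reduced: 5² ≡ 25 (mod 31).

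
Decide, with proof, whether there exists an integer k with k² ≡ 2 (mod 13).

No such integer exists.

Since (13 − k)² ≡ k² (mod 13), it suffices to square k = 0, 1, …, 6: the residues are 0, 1, 4, 9, 3, 12, 10.
The set of squares mod 13 is therefore {0, 1, 3, 4, 9, 10, 12}, which does not contain 2.
Hence no integer k has k² ≡ 2 (mod 13).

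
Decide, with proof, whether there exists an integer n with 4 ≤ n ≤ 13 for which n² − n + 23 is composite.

At n = 4: 4² − 4 + 23 = 35 = 5·7, which is composite.

n = 4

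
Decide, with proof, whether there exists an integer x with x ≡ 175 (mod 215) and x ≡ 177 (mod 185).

Reduce both congruences modulo 5, which divides 215 and 185: they say x ≡ 175 (mod 5) and x ≡ 177 (mod 5).
However 175 ≡ 0 and 177 ≡ 2 (mod 5), and 0 ≠ 2.
Hence the system has no solution.

No such integer exists.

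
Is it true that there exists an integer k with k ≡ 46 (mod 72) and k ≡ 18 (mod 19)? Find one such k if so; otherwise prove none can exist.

k = 550

gcd(72, 19) = 1, so the Chinese Remainder Theorem guarantees exactly one residue class mod 1368 satisfying both.
Write k = 46 + 72t and require 46 + 72t ≡ 18 (mod 19), i.e. 72t ≡ 10 (mod 19).
72 ≡ 15 (mod 19), so this reads 15t ≡ 10 (mod 19). To invert 15 modulo 19: 19 = 1·15 + 4, 15 = 3·4 + 3, 4 = 1·3 + 1, 3 = 3·1 + 0, and unwinding, 1 = 4 − 1·3 = 4 − (15 − 3·4) = −15 + 4·4 = −15 + 4·(19 − 1·15) = 4·19 − 5·15. Thus 15⁻¹ ≡ -5 ≡ 14 (mod 19).
Therefore t ≡ 14·10 = 140 ≡ 7 (mod 19).
With t = 7: k = 46 + 72·7 = 550.
Check: 550 mod 72 = 46, 550 mod 19 = 18. ✓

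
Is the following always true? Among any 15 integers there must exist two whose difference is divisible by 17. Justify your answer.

No; for instance {71, 72, 73, 74, 75, 76, 77, 78, 79, 80, 81, 82, 83, 84, 85} is a counterexample.

Consider the 15 integers 71, 72, …, 85. They lie in distinct residue classes modulo 17, since 15 ≤ 17.
No two share a residue, so no pair has difference divisible by 17; the claim fails for this set.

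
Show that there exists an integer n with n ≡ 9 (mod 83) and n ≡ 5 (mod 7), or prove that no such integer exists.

n = 341

The moduli 83 and 7 are coprime, so by the Chinese Remainder Theorem a unique solution modulo 581 exists.
Write n = 9 + 83t and require 9 + 83t ≡ 5 (mod 7), i.e. 83t ≡ 3 (mod 7).
83 ≡ 6 (mod 7), so this reads 6t ≡ 3 (mod 7). Invert 6 mod 7 by the Euclidean algorithm: 7 = 1·6 + 1, 6 = 6·1 + 0; back-substituting, 1 = 7 − 1·6. Hence 6·(-1) ≡ 1, so 6⁻¹ ≡ -1 ≡ 6 (mod 7).
Multiplying by 6: t ≡ 6·3 = 18 ≡ 4 (mod 7).
With t = 4: n = 9 + 83·4 = 341.
Check: 341 mod 83 = 9, 341 mod 7 = 5. ✓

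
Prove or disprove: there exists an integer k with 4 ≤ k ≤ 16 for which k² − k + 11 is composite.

At k = 15: 15² − 15 + 11 = 221 = 13·17, which is composite.

k = 15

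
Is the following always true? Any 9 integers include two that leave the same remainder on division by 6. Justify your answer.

Yes, this is always true.

Partition the integers by their residue mod 6; there are 6 classes.
Since 9 > 6, two of the 9 integers must share a residue class by the pigeonhole principle; call them a and b.
That is, a and b leave the same remainder on division by 6, as claimed.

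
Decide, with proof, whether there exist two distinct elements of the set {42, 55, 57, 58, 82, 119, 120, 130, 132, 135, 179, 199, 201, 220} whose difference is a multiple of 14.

No, no such pair exists.

Two integers differ by a multiple of 14 exactly when they have the same residue mod 14. The residues are 42↦0, 55↦13, 57↦1, 58↦2, 82↦12, 119↦7, 120↦8, 130↦4, 132↦6, 135↦9, 179↦11, 199↦3, 201↦5, 220↦10.
All 14 residues are distinct, so no two elements differ by a multiple of 14.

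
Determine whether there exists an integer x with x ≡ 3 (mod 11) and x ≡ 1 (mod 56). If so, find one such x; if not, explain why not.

x = 113

The moduli 11 and 56 are coprime, so by the Chinese Remainder Theorem a unique solution modulo 616 exists.
Any solution of the first congruence is x = 3 + 11t; substituting into the second, 11t ≡ 1 − 3 ≡ 54 (mod 56).
To invert 11 modulo 56: 56 = 5·11 + 1, 11 = 11·1 + 0, and unwinding, 1 = 56 − 5·11. Thus 11⁻¹ ≡ -5 ≡ 51 (mod 56).
Multiplying by 51: t ≡ 51·54 = 2754 ≡ 10 (mod 56).
Taking t = 10 gives x = 3 + 11·10 = 113.
Indeed 113 ≡ 3 (mod 11) and 113 ≡ 1 (mod 56).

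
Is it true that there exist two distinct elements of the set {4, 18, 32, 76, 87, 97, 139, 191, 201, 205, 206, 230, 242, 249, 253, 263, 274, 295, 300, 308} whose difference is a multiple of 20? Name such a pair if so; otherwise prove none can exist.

Residues mod 20: 4↦4, 18↦18, 32↦12, 76↦16, 87↦7, 97↦17, 139↦19, 191↦11, 201↦1, 205↦5, 206↦6, 230↦10, 242↦2, 249↦9, 253↦13, 263↦3, 274↦14, 295↦15, 300↦0, 308↦8.
These 20 residues are pairwise different, hence no difference of two elements is divisible by 20.

No such pair exists.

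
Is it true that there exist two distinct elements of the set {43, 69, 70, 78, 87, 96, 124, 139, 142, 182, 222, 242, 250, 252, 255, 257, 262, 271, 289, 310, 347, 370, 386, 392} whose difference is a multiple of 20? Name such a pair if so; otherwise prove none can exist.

Both 69 and 289 leave remainder 9 on division by 20; their difference 220 = 11·20 is a multiple of 20.

Yes: 69 and 289.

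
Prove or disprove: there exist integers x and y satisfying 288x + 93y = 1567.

There are no such integers.

Any value of 288x + 93y is a multiple of gcd(288, 93) = 3.
But 1567 is not a multiple of 3 (it leaves remainder 1).
Hence no integers x, y satisfy the equation.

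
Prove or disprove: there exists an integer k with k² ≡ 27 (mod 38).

Reduce modulo 19, which divides 38: we would need k² ≡ 8 (mod 19).
Since (19 − k)² ≡ k² (mod 19), it suffices to square k = 0, 1, …, 9: the residues are 0, 1, 4, 9, 16, 6, 17, 11, 7, 5.
The set of squares mod 19 is therefore {0, 1, 4, 5, 6, 7, 9, 11, 16, 17}, which does not contain 8.
Therefore k² ≡ 27 (mod 38) has no solution.

No such integer exists.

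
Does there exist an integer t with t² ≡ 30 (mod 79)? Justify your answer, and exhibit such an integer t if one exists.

79 is prime, so by Euler's criterion 30 is a square mod 79 iff 30^((79−1)/2) = 30^39 ≡ 1 (mod 79).
Repeated squaring mod 79: 30^2 = 900 ≡ 31; 30^4 ≡ 31² = 961 ≡ 13; 30^8 ≡ 13² = 169 ≡ 11; 30^16 ≡ 11² = 121 ≡ 42; 30^32 ≡ 42² = 1764 ≡ 26.
Since 39 = 32 + 4 + 2 + 1, 30^39 ≡ 26 · 13 · 31 · 30; multiplying out mod 79: 26·13 = 338 ≡ 22, then 22·31 = 682 ≡ 50, then 50·30 = 1500 ≡ 78. Thus 30^39 ≡ 78 ≡ −1 (mod 79).
By Euler's criterion 30 is a quadratic non-residue mod 79: no t satisfies t² ≡ 30 (mod 79).

There is no such integer.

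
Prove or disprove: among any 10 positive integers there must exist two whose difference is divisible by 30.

No, the set {4, 5, 6, 7, 8, 9, 10, 11, 12, 13} is a counterexample.

Consider the 10 integers 4, 5, …, 13. They lie in distinct residue classes modulo 30, since 10 ≤ 30.
Any two of them differ by at most 9 < 30 and by at least 1, so no difference is a multiple of 30.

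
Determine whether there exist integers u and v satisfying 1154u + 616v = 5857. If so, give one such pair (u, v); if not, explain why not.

Both 1154 and 616 are divisible by gcd(1154, 616) = 2, hence so is any combination 1154u + 616v.
However 5857 leaves remainder 1 on division by 2.
So the equation is unsolvable over ℤ.

No such integers exist.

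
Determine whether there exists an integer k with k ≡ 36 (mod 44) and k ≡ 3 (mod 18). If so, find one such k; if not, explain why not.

No, no such integer exists.

Both moduli are multiples of 2 = gcd(44, 18), so any solution would satisfy k ≡ 36 and k ≡ 3 modulo 2 simultaneously.
These are incompatible: 36 − 3 = 33 is not divisible by 2.
Hence the system has no solution.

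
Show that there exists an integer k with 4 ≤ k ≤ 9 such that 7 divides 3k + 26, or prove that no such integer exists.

No, no such integer k in that range exists.

For k = 4, 5, …, 9 the values of 3k + 26 modulo 7 are 3, 6, 2, 5, 1, 4 respectively.
The residue 0 does not occur, so no k in [4, 9] makes 3k + 26 a multiple of 7.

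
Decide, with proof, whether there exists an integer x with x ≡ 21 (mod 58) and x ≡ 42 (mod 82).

Reduce both congruences modulo 2, which divides 58 and 82: they say x ≡ 21 (mod 2) and x ≡ 42 (mod 2).
However 21 ≡ 1 and 42 ≡ 0 (mod 2), and 1 ≠ 0.
So no integer satisfies both congruences.

No, no such integer exists.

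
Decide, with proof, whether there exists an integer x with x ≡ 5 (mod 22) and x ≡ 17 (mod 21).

The moduli 22 and 21 are coprime, so by the Chinese Remainder Theorem a unique solution modulo 462 exists.
Any solution of the first congruence is x = 5 + 22t; substituting into the second, 22t ≡ 17 − 5 ≡ 12 (mod 21).
22 ≡ 1 (mod 21), so this reads 1t ≡ 12 (mod 21). So t ≡ 12 (mod 21).
With t = 12: x = 5 + 22·12 = 269.
Verify: 269 = 12·22 + 5 and 269 = 12·21 + 17. ✓

x = 269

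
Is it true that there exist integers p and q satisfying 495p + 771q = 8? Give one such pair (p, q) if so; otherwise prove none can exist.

No, no such integers exist.

Any value of 495p + 771q is a multiple of gcd(495, 771) = 3.
However 8 leaves remainder 2 on division by 3.
So the equation is unsolvable over ℤ.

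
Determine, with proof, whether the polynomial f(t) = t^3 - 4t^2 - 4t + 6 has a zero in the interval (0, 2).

Yes, f has a root in the interval.

f(0) = 6 and f(2) = -10, which have opposite signs.
f is continuous everywhere (it is a polynomial), in particular on [0, 2].
By the Intermediate Value Theorem, f takes the value 0 somewhere in the open interval.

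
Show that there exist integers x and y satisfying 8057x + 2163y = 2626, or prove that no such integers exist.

No, no such integers exist.

Both 8057 and 2163 are divisible by gcd(8057, 2163) = 7, hence so is any combination 8057x + 2163y.
But 2626 is not a multiple of 7 (it leaves remainder 1).
Hence no integers x, y satisfy the equation.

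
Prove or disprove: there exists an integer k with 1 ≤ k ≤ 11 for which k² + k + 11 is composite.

At k = 11: 11² + 11 + 11 = 143 = 11·13, which is composite.

k = 11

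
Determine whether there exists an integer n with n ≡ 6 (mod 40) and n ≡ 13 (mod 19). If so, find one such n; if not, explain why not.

Since 40 and 19 share no common factor, CRT says the pair of congruences has a solution (unique mod 760).
Write n = 6 + 40t and require 6 + 40t ≡ 13 (mod 19), i.e. 40t ≡ 7 (mod 19).
40 ≡ 2 (mod 19), so this reads 2t ≡ 7 (mod 19). Note 2·10 = 20 ≡ 1 (mod 19) (as 20 − 1 = 1·19), so 2⁻¹ ≡ 10.
Therefore t ≡ 10·7 = 70 ≡ 13 (mod 19).
Taking t = 13 gives n = 6 + 40·13 = 526.
Indeed 526 ≡ 6 (mod 40) and 526 ≡ 13 (mod 19).

n = 526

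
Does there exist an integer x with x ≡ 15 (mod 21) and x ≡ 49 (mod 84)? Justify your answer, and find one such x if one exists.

No, no such integer exists.

Reduce both congruences modulo 21, which divides 21 and 84: they say x ≡ 15 (mod 21) and x ≡ 49 (mod 21).
But 15 mod 21 = 15 while 49 mod 21 = 7, a contradiction.
Therefore no such x exists.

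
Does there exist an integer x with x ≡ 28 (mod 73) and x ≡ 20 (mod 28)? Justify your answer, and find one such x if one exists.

x = 1196

Since 73 and 28 share no common factor, CRT says the pair of congruences has a solution (unique mod 2044).
Write x = 28 + 73t and require 28 + 73t ≡ 20 (mod 28), i.e. 73t ≡ 20 (mod 28).
73 ≡ 17 (mod 28), so this reads 17t ≡ 20 (mod 28). Since 17·5 = 85 = 3·28 + 1, the inverse of 17 mod 28 is 5.
Therefore t ≡ 5·20 = 100 ≡ 16 (mod 28).
Taking t = 16 gives x = 28 + 73·16 = 1196.
Indeed 1196 ≡ 28 (mod 73) and 1196 ≡ 20 (mod 28).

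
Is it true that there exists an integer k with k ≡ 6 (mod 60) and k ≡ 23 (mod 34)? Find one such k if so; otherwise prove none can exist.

No, no such integer exists.

Reduce both congruences modulo 2, which divides 60 and 34: they say k ≡ 6 (mod 2) and k ≡ 23 (mod 2).
However 6 ≡ 0 and 23 ≡ 1 (mod 2), and 0 ≠ 1.
Hence the system has no solution.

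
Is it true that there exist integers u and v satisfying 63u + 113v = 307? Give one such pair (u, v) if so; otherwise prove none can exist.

u = 82, v = -43

Since gcd(63, 113) = 1, every integer is an integer combination of 63 and 113.
Euclidean algorithm: 113 = 1·63 + 50, 63 = 1·50 + 13, 50 = 3·13 + 11, 13 = 1·11 + 2, 11 = 5·2 + 1, 2 = 2·1 + 0.
Unwinding: 1 = 11 − 5·2 = 11 − 5·(13 − 1·11) = −5·13 + 6·11 = −5·13 + 6·(50 − 3·13) = 6·50 − 23·13 = 6·50 − 23·(63 − 1·50) = −23·63 + 29·50 = −23·63 + 29·(113 − 1·63) = 29·113 − 52·63, i.e. 63·(-52) + 113·29 = 1.
Scaling by 307 gives the particular solution (u, v) = (-15964, 8903).
The general solution is u = -15964 + 113k, v = 8903 − 63k; taking k = 142 gives the smaller pair u = 82, v = -43.
Indeed 63·82 + 113·(-43) = 5166 − 4859 = 307.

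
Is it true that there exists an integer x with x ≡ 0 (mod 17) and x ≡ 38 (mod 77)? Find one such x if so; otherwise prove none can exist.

gcd(17, 77) = 1, so the Chinese Remainder Theorem guarantees exactly one residue class mod 1309 satisfying both.
Any solution of the first congruence is x = 0 + 17t; substituting into the second, 17t ≡ 38 − 0 ≡ 38 (mod 77).
To invert 17 modulo 77: 77 = 4·17 + 9, 17 = 1·9 + 8, 9 = 1·8 + 1, 8 = 8·1 + 0, and unwinding, 1 = 9 − 1·8 = 9 − (17 − 1·9) = −17 + 2·9 = −17 + 2·(77 − 4·17) = 2·77 − 9·17. Thus 17⁻¹ ≡ -9 ≡ 68 (mod 77).
Multiplying by 68: t ≡ 68·38 = 2584 ≡ 43 (mod 77).
Taking t = 43 gives x = 0 + 17·43 = 731.
Indeed 731 ≡ 0 (mod 17) and 731 ≡ 38 (mod 77).

x = 731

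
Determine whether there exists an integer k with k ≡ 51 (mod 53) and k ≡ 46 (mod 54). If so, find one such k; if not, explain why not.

k = 316

The moduli 53 and 54 are coprime, so by the Chinese Remainder Theorem a unique solution modulo 2862 exists.
Write k = 51 + 53t and require 51 + 53t ≡ 46 (mod 54), i.e. 53t ≡ 49 (mod 54).
Since 53·53 = 2809 = 52·54 + 1, the inverse of 53 mod 54 is 53.
Therefore t ≡ 53·49 = 2597 ≡ 5 (mod 54).
With t = 5: k = 51 + 53·5 = 316.
Check: 316 mod 53 = 51, 316 mod 54 = 46. ✓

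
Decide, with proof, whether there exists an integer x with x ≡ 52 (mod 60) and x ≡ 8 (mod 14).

x = 232

The moduli are not coprime: gcd(60, 14) = 2. Compatibility requires 2 ∣ (8 − 52) = -44, which holds, so solutions exist.
List candidates x ≡ 52 (mod 60): 52, 112, 172, 232. Modulo 14 these are 10, 0, 4, 8; 232 gives 8 as required.
Check: 232 mod 60 = 52, 232 mod 14 = 8. ✓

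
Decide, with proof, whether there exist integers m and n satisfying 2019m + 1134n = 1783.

gcd(2019, 1134) = 3, so every integer of the form 2019m + 1134n is a multiple of 3.
But 1783 = 3·594 + 1, so 3 ∤ 1783.
Hence no integers m, n satisfy the equation.

No such integers exist.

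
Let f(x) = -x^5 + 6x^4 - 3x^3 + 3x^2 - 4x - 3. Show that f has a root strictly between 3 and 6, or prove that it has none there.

Yes, f has a root in the interval.

f(3) = 174 and f(6) = -567, which have opposite signs.
f is continuous everywhere (it is a polynomial), in particular on [3, 6].
By the Intermediate Value Theorem, f takes the value 0 somewhere in the open interval.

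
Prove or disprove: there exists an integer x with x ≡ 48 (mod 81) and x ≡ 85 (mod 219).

No such integer exists.

gcd(81, 219) = 3. If x ≡ 48 (mod 81) and x ≡ 85 (mod 219), then x ≡ 48 (mod 3) and x ≡ 85 (mod 3).
These are incompatible: 48 − 85 = -37 is not divisible by 3.
Therefore no such x exists.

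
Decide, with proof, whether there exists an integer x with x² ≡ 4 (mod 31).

x = 29 works: 29² = 841, and 841 − 4 = 837 = 27·31.

x = 29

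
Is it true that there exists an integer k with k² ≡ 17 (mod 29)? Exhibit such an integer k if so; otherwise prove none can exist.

There is no such integer.

29 is prime, so by Euler's criterion 17 is a square mod 29 iff 17^((29−1)/2) = 17^14 ≡ 1 (mod 29).
Squaring successively (mod 29): 17^2 = 289 ≡ 28; 17^4 ≡ 28² = 784 ≡ 1; 17^8 ≡ 1² = 1 ≡ 1.
Since 14 = 8 + 4 + 2, 17^14 ≡ 1 · 1 · 28; multiplying out mod 29: 1·1 = 1 ≡ 1, then 1·28 = 28 ≡ 28. Thus 17^14 ≡ 28 ≡ −1 (mod 29).
By Euler's criterion 17 is a quadratic non-residue mod 29: no k satisfies k² ≡ 17 (mod 29).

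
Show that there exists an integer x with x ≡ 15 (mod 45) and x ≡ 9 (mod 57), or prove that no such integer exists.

The moduli are not coprime: gcd(45, 57) = 3. Compatibility requires 3 ∣ (9 − 15) = -6, which holds, so solutions exist.
Write x = 15 + 45t. Then 45t ≡ 9 − 15 ≡ 51 (mod 57); dividing through by 3 gives 15t ≡ 17 (mod 19).
To invert 15 modulo 19: 19 = 1·15 + 4, 15 = 3·4 + 3, 4 = 1·3 + 1, 3 = 3·1 + 0, and unwinding, 1 = 4 − 1·3 = 4 − (15 − 3·4) = −15 + 4·4 = −15 + 4·(19 − 1·15) = 4·19 − 5·15. Thus 15⁻¹ ≡ -5 ≡ 14 (mod 19).
Therefore t ≡ 14·17 = 238 ≡ 10 (mod 19).
Then x = 15 + 45·10 = 465.
Check: 465 mod 45 = 15, 465 mod 57 = 9. ✓

x = 465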